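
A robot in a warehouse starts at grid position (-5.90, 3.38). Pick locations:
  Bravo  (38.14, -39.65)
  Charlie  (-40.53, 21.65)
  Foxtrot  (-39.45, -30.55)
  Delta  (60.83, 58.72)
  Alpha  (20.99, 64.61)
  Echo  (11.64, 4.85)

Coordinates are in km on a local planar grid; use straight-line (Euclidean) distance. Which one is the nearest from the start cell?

Echo

Distance to each, sorted:
Echo: 17.6 km
Charlie: 39.2 km
Foxtrot: 47.7 km
Bravo: 61.6 km
Alpha: 66.9 km
Delta: 86.7 km
The nearest is Echo at 17.6 km.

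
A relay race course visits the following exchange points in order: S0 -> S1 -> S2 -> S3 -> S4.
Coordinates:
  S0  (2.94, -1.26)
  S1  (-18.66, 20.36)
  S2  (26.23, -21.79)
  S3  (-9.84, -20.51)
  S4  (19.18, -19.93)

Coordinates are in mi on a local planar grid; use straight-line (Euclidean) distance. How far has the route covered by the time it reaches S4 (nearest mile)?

Leg distances:
S0→S1: 30.6 mi  (cumulative 30.6 mi)
S1→S2: 61.6 mi  (cumulative 92.1 mi)
S2→S3: 36.1 mi  (cumulative 128.2 mi)
S3→S4: 29.0 mi  (cumulative 157.3 mi)
Cumulative distance at S4 ≈ 157 mi.

157 mi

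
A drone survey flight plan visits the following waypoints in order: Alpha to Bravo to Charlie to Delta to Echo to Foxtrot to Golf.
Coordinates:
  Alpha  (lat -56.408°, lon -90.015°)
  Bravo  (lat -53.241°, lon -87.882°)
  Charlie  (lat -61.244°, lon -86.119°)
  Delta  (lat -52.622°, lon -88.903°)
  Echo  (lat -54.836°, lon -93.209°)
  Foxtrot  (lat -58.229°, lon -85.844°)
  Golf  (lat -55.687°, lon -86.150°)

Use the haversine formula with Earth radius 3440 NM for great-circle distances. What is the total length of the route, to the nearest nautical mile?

Leg distances:
Alpha→Bravo: 203.9 NM  (cumulative 203.9 NM)
Bravo→Charlie: 483.9 NM  (cumulative 687.8 NM)
Charlie→Delta: 525.5 NM  (cumulative 1213.3 NM)
Delta→Echo: 202.6 NM  (cumulative 1415.9 NM)
Echo→Foxtrot: 317.4 NM  (cumulative 1733.3 NM)
Foxtrot→Golf: 152.9 NM  (cumulative 1886.3 NM)
Total route length ≈ 1886 NM.

1886 NM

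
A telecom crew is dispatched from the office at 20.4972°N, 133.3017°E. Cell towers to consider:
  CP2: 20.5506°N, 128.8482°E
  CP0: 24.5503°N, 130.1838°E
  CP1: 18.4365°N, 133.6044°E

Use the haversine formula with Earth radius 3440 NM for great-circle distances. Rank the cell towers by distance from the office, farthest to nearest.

Distance from the office at 20.4972°N, 133.3017°E to each:
CP0 24.5503°N, 130.1838°E: 298.5 NM
CP2 20.5506°N, 128.8482°E: 250.4 NM
CP1 18.4365°N, 133.6044°E: 124.9 NM

CP0, CP2, CP1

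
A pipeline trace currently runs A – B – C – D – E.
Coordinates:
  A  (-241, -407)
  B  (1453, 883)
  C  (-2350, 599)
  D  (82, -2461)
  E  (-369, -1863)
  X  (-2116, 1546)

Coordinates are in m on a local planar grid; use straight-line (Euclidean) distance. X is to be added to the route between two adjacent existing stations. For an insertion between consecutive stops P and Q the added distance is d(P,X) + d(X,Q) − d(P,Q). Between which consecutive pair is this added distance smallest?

between B and C

Added distance for inserting X between each consecutive pair:
A–B: 4208.2 m
B–C: 792.0 m
C–D: 1637.0 m
D–E: 7651.8 m
Smallest added distance is 792.0 m, inserting between B and C.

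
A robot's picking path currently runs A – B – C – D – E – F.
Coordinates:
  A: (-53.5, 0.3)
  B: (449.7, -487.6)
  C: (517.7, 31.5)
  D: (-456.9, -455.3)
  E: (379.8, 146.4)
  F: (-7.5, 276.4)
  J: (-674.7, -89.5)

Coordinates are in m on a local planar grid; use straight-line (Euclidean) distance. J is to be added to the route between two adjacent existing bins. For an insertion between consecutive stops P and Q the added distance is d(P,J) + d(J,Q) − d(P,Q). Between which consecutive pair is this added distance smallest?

between D and E

Added distance for inserting J between each consecutive pair:
A–B: 1119.6 m
B–C: 1867.8 m
C–D: 534.8 m
D–E: 475.7 m
E–F: 1433.0 m
Smallest added distance is 475.7 m, inserting between D and E.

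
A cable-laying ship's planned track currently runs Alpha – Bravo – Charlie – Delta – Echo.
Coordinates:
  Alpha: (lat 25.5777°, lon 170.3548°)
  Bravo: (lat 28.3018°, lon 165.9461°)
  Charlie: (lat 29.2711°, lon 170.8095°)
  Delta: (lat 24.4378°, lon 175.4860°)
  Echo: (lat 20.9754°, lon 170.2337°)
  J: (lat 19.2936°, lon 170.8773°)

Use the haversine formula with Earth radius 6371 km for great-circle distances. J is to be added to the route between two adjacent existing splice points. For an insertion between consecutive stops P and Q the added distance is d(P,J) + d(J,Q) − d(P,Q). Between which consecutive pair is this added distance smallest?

between Delta and Echo

Added distance for inserting J between each consecutive pair:
Alpha–Bravo: 1289.1 km
Bravo–Charlie: 1743.4 km
Charlie–Delta: 1143.4 km
Delta–Echo: 280.4 km
Smallest added distance is 280.4 km, inserting between Delta and Echo.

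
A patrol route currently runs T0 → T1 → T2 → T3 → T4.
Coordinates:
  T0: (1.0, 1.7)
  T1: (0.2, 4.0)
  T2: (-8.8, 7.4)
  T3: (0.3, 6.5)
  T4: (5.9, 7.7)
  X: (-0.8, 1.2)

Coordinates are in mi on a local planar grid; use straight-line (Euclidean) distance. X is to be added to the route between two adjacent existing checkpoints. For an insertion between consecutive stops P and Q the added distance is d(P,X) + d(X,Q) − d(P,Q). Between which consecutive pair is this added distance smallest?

Added distance for inserting X between each consecutive pair:
T0–T1: 2.4 mi
T1–T2: 3.5 mi
T2–T3: 6.4 mi
T3–T4: 9.0 mi
Smallest added distance is 2.4 mi, inserting between T0 and T1.

between T0 and T1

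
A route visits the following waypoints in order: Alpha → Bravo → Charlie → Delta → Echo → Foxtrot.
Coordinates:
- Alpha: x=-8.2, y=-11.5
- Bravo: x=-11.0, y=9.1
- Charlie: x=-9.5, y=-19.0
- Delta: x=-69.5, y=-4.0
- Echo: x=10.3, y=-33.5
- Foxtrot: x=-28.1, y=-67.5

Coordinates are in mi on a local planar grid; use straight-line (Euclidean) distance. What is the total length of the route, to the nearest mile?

247 mi

Leg distances:
Alpha→Bravo: 20.8 mi  (cumulative 20.8 mi)
Bravo→Charlie: 28.1 mi  (cumulative 48.9 mi)
Charlie→Delta: 61.8 mi  (cumulative 110.8 mi)
Delta→Echo: 85.1 mi  (cumulative 195.9 mi)
Echo→Foxtrot: 51.3 mi  (cumulative 247.1 mi)
Total route length ≈ 247 mi.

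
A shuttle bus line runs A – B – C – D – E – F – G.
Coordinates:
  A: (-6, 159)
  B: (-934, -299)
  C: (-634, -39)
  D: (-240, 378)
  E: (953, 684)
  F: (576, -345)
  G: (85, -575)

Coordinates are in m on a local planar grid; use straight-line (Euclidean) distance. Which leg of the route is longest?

Leg distances:
A→B: 1034.9 m
B→C: 397.0 m
C→D: 573.7 m
D→E: 1231.6 m
E→F: 1095.9 m
F→G: 542.2 m
The longest leg is D–E at 1231.6 m.

D–E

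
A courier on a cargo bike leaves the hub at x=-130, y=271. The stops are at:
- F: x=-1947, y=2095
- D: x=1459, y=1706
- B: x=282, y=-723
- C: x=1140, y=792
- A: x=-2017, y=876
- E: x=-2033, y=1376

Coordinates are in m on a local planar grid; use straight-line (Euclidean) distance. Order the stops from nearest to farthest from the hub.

Computing each straight-line distance from x=-130, y=271:
B x=282, y=-723: 1076.0 m
C x=1140, y=792: 1372.7 m
A x=-2017, y=876: 1981.6 m
D x=1459, y=1706: 2141.1 m
E x=-2033, y=1376: 2200.6 m
F x=-1947, y=2095: 2574.6 m

B, C, A, D, E, F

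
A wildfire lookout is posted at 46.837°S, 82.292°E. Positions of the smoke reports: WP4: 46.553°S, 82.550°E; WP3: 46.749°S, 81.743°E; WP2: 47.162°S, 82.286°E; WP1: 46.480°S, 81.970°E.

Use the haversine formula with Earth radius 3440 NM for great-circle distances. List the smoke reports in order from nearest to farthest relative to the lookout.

WP2, WP4, WP3, WP1

Distances from the lookout:
WP2 47.162°S, 82.286°E: 19.5 NM
WP4 46.553°S, 82.550°E: 20.1 NM
WP3 46.749°S, 81.743°E: 23.2 NM
WP1 46.480°S, 81.970°E: 25.2 NM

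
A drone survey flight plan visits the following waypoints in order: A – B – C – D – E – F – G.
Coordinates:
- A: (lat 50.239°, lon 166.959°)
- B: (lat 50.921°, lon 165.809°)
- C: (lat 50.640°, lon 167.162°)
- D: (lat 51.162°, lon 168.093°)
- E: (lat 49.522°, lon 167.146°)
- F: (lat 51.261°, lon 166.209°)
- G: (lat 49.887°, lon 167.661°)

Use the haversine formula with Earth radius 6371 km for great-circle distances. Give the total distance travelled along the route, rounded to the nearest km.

881 km

Leg distances:
A→B: 111.1 km  (cumulative 111.1 km)
B→C: 100.1 km  (cumulative 211.2 km)
C→D: 87.4 km  (cumulative 298.6 km)
D→E: 194.3 km  (cumulative 492.9 km)
E→F: 204.5 km  (cumulative 697.4 km)
F→G: 184.0 km  (cumulative 881.4 km)
Total route length ≈ 881 km.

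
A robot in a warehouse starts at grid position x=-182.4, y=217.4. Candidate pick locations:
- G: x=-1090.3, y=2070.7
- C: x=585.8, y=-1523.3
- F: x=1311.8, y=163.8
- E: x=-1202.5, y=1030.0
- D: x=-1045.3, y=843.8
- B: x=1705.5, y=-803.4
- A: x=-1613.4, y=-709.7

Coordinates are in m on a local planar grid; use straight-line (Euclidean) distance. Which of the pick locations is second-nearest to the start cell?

E

Distance to each, sorted:
D: 1066.3 m
E: 1304.2 m
F: 1495.2 m
A: 1705.1 m
C: 1902.7 m
G: 2063.7 m
B: 2146.2 m
The second-nearest is E at 1304.2 m.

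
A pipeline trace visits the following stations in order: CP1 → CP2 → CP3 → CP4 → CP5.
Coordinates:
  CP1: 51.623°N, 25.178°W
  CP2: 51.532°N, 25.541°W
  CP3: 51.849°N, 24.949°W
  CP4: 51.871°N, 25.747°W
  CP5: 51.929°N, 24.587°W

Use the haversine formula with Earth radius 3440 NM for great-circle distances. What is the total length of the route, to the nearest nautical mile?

Leg distances:
CP1→CP2: 14.6 NM  (cumulative 14.6 NM)
CP2→CP3: 29.1 NM  (cumulative 43.7 NM)
CP3→CP4: 29.6 NM  (cumulative 73.3 NM)
CP4→CP5: 43.1 NM  (cumulative 116.5 NM)
Total route length ≈ 116 NM.

116 NM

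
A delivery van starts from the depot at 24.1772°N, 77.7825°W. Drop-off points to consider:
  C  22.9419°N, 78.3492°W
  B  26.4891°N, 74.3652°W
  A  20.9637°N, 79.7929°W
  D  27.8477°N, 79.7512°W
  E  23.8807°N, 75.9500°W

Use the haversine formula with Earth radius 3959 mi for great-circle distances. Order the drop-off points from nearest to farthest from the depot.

C, E, A, B, D

Distances from the depot:
C 22.9419°N, 78.3492°W: 92.6 mi
E 23.8807°N, 75.9500°W: 117.4 mi
A 20.9637°N, 79.7929°W: 256.4 mi
B 26.4891°N, 74.3652°W: 266.6 mi
D 27.8477°N, 79.7512°W: 281.5 mi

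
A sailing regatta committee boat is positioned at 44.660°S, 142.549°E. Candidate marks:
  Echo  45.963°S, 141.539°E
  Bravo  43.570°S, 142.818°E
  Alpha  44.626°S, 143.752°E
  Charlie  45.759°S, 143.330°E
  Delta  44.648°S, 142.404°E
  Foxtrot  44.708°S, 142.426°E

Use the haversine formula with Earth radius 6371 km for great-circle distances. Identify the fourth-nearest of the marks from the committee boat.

Distance to each, sorted:
Foxtrot: 11.1 km
Delta: 11.5 km
Alpha: 95.2 km
Bravo: 123.1 km
Charlie: 136.7 km
Echo: 165.0 km
The fourth-nearest is Bravo at 123.1 km.

Bravo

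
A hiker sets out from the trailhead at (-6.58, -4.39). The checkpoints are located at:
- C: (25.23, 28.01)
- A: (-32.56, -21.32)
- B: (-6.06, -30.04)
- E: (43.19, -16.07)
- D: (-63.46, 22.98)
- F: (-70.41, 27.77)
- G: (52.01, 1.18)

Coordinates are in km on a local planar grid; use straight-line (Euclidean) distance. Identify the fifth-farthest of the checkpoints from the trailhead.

Distances from the trailhead ((-6.58, -4.39)):
F: 71.5 km
D: 63.1 km
G: 58.9 km
E: 51.1 km
C: 45.4 km
A: 31.0 km
B: 25.7 km
The fifth-farthest is C at 45.4 km.

C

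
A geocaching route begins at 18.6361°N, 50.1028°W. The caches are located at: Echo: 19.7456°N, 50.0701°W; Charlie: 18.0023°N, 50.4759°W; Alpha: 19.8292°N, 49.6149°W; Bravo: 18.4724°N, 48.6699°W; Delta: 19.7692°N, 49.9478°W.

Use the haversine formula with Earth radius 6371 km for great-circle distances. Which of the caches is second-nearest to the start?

Echo

Distances from the start (18.6361°N, 50.1028°W):
Charlie: 80.7 km
Echo: 123.4 km
Delta: 127.0 km
Alpha: 142.2 km
Bravo: 152.1 km
The second-nearest is Echo at 123.4 km.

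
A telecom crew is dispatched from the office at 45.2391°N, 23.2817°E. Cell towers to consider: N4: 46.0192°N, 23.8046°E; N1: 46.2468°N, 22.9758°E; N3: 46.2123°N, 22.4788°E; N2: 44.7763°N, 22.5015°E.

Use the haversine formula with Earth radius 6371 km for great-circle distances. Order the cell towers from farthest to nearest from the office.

Computing each great-circle distance from 45.2391°N, 23.2817°E:
N3 46.2123°N, 22.4788°E: 124.9 km
N1 46.2468°N, 22.9758°E: 114.5 km
N4 46.0192°N, 23.8046°E: 95.8 km
N2 44.7763°N, 22.5015°E: 80.1 km

N3, N1, N4, N2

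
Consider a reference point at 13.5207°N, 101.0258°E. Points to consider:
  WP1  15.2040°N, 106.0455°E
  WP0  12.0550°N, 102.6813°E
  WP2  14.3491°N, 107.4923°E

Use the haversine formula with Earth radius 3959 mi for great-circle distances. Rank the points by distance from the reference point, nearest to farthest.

WP0, WP1, WP2

Distance from the reference point at 13.5207°N, 101.0258°E to each:
WP0 12.0550°N, 102.6813°E: 150.7 mi
WP1 15.2040°N, 106.0455°E: 355.6 mi
WP2 14.3491°N, 107.4923°E: 437.4 mi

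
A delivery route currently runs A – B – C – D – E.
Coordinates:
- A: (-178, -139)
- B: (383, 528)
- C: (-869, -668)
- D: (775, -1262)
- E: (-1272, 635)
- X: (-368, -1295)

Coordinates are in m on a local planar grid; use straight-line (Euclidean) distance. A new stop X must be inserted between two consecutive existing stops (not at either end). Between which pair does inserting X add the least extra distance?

Added distance for inserting X between each consecutive pair:
A–B: 2271.6 m
B–C: 1042.8 m
C–D: 198.0 m
D–E: 483.9 m
Smallest added distance is 198.0 m, inserting between C and D.

between C and D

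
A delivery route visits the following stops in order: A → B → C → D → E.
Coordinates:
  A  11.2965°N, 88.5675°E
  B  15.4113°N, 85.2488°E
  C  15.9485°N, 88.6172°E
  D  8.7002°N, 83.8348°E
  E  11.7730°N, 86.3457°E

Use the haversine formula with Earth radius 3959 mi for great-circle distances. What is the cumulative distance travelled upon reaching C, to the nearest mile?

Leg distances:
A→B: 361.4 mi  (cumulative 361.4 mi)
B→C: 227.1 mi  (cumulative 588.5 mi)
Cumulative distance at C ≈ 589 mi.

589 mi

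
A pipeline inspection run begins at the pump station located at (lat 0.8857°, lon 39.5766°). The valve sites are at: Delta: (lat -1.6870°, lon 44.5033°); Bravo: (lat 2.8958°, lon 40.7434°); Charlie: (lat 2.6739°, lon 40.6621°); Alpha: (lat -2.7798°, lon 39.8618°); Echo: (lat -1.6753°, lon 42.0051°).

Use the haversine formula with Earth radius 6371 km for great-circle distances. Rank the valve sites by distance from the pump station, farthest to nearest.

Distance from the pump station at (lat 0.8857°, lon 39.5766°) to each:
Delta (lat -1.6870°, lon 44.5033°): 618.0 km
Alpha (lat -2.7798°, lon 39.8618°): 408.8 km
Echo (lat -1.6753°, lon 42.0051°): 392.4 km
Bravo (lat 2.8958°, lon 40.7434°): 258.4 km
Charlie (lat 2.6739°, lon 40.6621°): 232.6 km

Delta, Alpha, Echo, Bravo, Charlie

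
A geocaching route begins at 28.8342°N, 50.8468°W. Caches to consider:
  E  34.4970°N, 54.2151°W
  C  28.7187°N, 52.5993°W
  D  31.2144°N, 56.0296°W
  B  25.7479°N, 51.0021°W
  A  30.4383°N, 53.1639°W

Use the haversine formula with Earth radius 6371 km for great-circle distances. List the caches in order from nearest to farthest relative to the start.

C, A, B, D, E

Distance from the start at 28.8342°N, 50.8468°W to each:
C 28.7187°N, 52.5993°W: 171.3 km
A 30.4383°N, 53.1639°W: 286.3 km
B 25.7479°N, 51.0021°W: 343.5 km
D 31.2144°N, 56.0296°W: 564.7 km
E 34.4970°N, 54.2151°W: 705.6 km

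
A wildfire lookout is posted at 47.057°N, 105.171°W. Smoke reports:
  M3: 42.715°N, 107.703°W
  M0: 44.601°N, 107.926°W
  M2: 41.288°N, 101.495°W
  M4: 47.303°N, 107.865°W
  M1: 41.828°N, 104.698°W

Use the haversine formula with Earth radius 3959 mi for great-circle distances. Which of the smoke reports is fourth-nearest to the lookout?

M1

Distances from the lookout (47.057°N, 105.171°W):
M4: 127.7 mi
M0: 215.4 mi
M3: 324.6 mi
M1: 362.1 mi
M2: 438.2 mi
The fourth-nearest is M1 at 362.1 mi.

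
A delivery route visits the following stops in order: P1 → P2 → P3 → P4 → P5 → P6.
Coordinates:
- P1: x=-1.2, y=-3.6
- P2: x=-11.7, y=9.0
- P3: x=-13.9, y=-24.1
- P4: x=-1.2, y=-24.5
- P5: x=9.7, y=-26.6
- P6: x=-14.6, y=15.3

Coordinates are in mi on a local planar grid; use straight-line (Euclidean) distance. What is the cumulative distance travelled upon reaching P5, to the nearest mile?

73 mi

Leg distances:
P1→P2: 16.4 mi  (cumulative 16.4 mi)
P2→P3: 33.2 mi  (cumulative 49.6 mi)
P3→P4: 12.7 mi  (cumulative 62.3 mi)
P4→P5: 11.1 mi  (cumulative 73.4 mi)
Cumulative distance at P5 ≈ 73 mi.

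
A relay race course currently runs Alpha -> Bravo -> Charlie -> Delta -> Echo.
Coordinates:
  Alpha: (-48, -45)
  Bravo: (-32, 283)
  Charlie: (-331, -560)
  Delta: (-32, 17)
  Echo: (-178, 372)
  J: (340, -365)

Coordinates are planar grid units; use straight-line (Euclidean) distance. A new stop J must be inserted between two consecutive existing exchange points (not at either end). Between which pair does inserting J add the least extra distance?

between Bravo and Charlie

Added distance for inserting J between each consecutive pair:
Alpha–Bravo: 921.7
Bravo–Charlie: 551.5
Charlie–Delta: 582.1
Delta–Echo: 1050.2
Smallest added distance is 551.5, inserting between Bravo and Charlie.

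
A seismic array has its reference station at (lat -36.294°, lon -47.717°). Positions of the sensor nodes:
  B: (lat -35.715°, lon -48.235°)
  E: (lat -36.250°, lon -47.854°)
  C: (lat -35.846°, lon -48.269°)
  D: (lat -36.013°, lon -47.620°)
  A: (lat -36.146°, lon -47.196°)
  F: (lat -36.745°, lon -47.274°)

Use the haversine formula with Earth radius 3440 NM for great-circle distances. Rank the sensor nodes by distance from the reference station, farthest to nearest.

B, C, F, A, D, E

Distance from the reference station at (lat -36.294°, lon -47.717°) to each:
B (lat -35.715°, lon -48.235°): 42.9 NM
C (lat -35.846°, lon -48.269°): 38.0 NM
F (lat -36.745°, lon -47.274°): 34.5 NM
A (lat -36.146°, lon -47.196°): 26.8 NM
D (lat -36.013°, lon -47.620°): 17.5 NM
E (lat -36.250°, lon -47.854°): 7.1 NM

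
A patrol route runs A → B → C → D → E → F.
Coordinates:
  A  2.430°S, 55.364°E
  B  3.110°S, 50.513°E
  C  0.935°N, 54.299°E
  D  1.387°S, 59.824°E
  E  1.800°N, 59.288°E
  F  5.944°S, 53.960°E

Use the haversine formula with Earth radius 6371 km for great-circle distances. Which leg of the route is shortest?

Leg distances:
A→B: 544.1 km
B→C: 616.0 km
C→D: 666.4 km
D→E: 359.4 km
E→F: 1044.7 km
The shortest leg is D–E at 359.4 km.

D–E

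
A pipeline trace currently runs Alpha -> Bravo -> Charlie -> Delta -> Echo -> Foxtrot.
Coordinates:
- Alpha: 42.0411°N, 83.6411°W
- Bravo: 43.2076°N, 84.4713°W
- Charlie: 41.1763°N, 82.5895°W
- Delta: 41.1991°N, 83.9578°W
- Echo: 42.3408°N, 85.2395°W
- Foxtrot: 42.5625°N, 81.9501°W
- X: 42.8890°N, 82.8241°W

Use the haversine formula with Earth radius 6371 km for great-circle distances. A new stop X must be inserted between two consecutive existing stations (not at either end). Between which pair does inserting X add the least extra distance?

between Echo and Foxtrot

Added distance for inserting X between each consecutive pair:
Alpha–Bravo: 107.7 km
Bravo–Charlie: 55.9 km
Charlie–Delta: 286.8 km
Delta–Echo: 251.2 km
Echo–Foxtrot: 15.9 km
Smallest added distance is 15.9 km, inserting between Echo and Foxtrot.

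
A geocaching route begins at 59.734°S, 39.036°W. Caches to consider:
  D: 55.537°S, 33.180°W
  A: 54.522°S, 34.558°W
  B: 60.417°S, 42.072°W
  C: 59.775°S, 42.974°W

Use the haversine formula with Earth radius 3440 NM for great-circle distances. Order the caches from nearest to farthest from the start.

B, C, D, A

Distance from the start at 59.734°S, 39.036°W to each:
B 60.417°S, 42.072°W: 99.7 NM
C 59.775°S, 42.974°W: 119.1 NM
D 55.537°S, 33.180°W: 314.3 NM
A 54.522°S, 34.558°W: 345.1 NM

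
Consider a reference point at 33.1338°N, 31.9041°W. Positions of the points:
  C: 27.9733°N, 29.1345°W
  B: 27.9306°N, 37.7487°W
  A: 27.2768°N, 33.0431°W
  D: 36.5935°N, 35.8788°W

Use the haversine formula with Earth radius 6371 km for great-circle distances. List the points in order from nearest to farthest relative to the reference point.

Computing each great-circle distance from 33.1338°N, 31.9041°W:
D 36.5935°N, 35.8788°W: 528.6 km
C 27.9733°N, 29.1345°W: 632.1 km
A 27.2768°N, 33.0431°W: 660.4 km
B 27.9306°N, 37.7487°W: 804.7 km

D, C, A, B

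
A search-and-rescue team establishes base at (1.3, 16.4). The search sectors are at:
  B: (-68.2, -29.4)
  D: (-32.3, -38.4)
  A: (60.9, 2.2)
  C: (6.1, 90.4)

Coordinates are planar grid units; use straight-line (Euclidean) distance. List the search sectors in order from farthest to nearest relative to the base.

B, C, D, A

Computing each straight-line distance from (1.3, 16.4):
B (-68.2, -29.4): 83.2
C (6.1, 90.4): 74.2
D (-32.3, -38.4): 64.3
A (60.9, 2.2): 61.3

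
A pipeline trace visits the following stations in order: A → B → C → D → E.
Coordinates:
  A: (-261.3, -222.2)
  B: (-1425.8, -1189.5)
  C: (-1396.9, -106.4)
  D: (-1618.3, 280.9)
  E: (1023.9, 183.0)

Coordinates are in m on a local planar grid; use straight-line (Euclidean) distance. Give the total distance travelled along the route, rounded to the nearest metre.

Leg distances:
A→B: 1513.8 m  (cumulative 1513.8 m)
B→C: 1083.5 m  (cumulative 2597.3 m)
C→D: 446.1 m  (cumulative 3043.4 m)
D→E: 2644.0 m  (cumulative 5687.5 m)
Total route length ≈ 5687 m.

5687 m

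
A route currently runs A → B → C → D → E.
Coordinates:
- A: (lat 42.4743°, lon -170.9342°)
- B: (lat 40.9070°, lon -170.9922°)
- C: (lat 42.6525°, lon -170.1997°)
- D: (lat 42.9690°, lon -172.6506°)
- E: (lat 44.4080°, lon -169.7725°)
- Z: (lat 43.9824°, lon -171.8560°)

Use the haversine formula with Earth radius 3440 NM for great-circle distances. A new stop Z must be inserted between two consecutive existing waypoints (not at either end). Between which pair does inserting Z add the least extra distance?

Added distance for inserting Z between each consecutive pair:
A–B: 193.5 NM
B–C: 185.7 NM
C–D: 68.1 NM
D–E: 11.4 NM
Smallest added distance is 11.4 NM, inserting between D and E.

between D and E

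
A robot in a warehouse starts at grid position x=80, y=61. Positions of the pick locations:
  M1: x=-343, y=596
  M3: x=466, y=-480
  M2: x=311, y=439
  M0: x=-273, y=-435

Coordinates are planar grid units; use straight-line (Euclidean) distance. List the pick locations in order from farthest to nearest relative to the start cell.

M1, M3, M0, M2

Distances from the start cell:
M1 x=-343, y=596: 682.0
M3 x=466, y=-480: 664.6
M0 x=-273, y=-435: 608.8
M2 x=311, y=439: 443.0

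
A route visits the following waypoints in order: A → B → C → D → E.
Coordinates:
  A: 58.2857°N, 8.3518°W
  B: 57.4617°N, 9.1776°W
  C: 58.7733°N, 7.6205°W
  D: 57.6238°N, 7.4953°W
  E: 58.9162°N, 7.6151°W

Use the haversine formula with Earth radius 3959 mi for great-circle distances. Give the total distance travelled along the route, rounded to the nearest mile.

340 mi

Leg distances:
A→B: 64.5 mi  (cumulative 64.5 mi)
B→C: 107.0 mi  (cumulative 171.5 mi)
C→D: 79.6 mi  (cumulative 251.0 mi)
D→E: 89.4 mi  (cumulative 340.4 mi)
Total route length ≈ 340 mi.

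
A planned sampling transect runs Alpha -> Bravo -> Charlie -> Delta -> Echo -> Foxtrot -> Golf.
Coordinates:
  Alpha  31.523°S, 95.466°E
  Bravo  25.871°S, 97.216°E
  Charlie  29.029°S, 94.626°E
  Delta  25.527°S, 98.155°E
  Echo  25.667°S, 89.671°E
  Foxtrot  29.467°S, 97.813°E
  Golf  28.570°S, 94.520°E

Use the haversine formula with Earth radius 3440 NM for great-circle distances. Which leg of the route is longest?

Echo–Foxtrot

Leg distances:
Alpha→Bravo: 351.6 NM
Bravo→Charlie: 234.5 NM
Charlie→Delta: 282.2 NM
Delta→Echo: 459.4 NM
Echo→Foxtrot: 489.5 NM
Foxtrot→Golf: 181.1 NM
The longest leg is Echo–Foxtrot at 489.5 NM.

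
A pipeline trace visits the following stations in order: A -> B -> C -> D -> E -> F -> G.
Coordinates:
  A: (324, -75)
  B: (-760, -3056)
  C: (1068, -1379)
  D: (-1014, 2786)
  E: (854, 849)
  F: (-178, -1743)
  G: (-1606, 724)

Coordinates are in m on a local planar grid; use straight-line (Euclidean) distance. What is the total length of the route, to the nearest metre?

Leg distances:
A→B: 3172.0 m  (cumulative 3172.0 m)
B→C: 2480.7 m  (cumulative 5652.7 m)
C→D: 4656.4 m  (cumulative 10309.1 m)
D→E: 2691.0 m  (cumulative 13000.1 m)
E→F: 2789.9 m  (cumulative 15789.9 m)
F→G: 2850.5 m  (cumulative 18640.4 m)
Total route length ≈ 18640 m.

18640 m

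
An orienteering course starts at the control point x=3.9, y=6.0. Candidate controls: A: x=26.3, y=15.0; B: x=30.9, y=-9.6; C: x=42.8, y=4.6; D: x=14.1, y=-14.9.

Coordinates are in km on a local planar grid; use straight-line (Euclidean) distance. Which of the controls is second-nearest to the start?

A

Distances from the start (x=3.9, y=6.0):
D: 23.3 km
A: 24.1 km
B: 31.2 km
C: 38.9 km
The second-nearest is A at 24.1 km.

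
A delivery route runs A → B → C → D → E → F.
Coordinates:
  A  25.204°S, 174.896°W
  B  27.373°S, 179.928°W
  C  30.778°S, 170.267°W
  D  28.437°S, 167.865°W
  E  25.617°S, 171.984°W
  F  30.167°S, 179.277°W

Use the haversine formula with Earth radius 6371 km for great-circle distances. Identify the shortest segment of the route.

C–D

Leg distances:
A→B: 556.6 km
B→C: 1011.9 km
C→D: 348.8 km
D→E: 514.5 km
E→F: 876.9 km
The shortest leg is C–D at 348.8 km.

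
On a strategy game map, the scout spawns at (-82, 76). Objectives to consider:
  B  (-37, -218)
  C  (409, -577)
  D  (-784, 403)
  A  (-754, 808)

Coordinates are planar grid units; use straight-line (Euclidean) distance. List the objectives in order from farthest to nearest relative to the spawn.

A, C, D, B

Distances from the spawn:
A (-754, 808): 993.7
C (409, -577): 817.0
D (-784, 403): 774.4
B (-37, -218): 297.4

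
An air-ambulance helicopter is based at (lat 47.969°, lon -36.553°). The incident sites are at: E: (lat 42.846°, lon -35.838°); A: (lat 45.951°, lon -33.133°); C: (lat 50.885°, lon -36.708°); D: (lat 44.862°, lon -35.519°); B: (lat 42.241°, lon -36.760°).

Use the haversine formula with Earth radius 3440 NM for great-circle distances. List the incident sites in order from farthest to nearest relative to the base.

B, E, D, A, C

Computing each great-circle distance from (lat 47.969°, lon -36.553°):
B (lat 42.241°, lon -36.760°): 344.0 NM
E (lat 42.846°, lon -35.838°): 309.1 NM
D (lat 44.862°, lon -35.519°): 191.4 NM
A (lat 45.951°, lon -33.133°): 185.2 NM
C (lat 50.885°, lon -36.708°): 175.2 NM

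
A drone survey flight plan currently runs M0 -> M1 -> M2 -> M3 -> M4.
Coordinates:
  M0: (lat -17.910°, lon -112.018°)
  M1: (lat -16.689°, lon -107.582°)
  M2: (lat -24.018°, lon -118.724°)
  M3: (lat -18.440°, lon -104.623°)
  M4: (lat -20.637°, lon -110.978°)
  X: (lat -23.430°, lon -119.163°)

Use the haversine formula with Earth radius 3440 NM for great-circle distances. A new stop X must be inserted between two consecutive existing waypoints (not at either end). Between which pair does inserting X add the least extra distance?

between M1 and M2

Added distance for inserting X between each consecutive pair:
M0–M1: 1023.5 NM
M1–M2: 45.0 NM
M2–M3: 54.2 NM
M3–M4: 970.4 NM
Smallest added distance is 45.0 NM, inserting between M1 and M2.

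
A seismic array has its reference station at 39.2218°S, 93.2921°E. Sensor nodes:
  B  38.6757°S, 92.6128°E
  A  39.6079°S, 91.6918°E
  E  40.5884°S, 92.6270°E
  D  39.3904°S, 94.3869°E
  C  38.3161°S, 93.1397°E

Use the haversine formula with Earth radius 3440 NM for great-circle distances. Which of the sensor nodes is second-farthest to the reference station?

Distance to each, sorted:
E: 87.6 NM
A: 77.8 NM
C: 54.8 NM
D: 51.9 NM
B: 45.6 NM
The second-farthest is A at 77.8 NM.

A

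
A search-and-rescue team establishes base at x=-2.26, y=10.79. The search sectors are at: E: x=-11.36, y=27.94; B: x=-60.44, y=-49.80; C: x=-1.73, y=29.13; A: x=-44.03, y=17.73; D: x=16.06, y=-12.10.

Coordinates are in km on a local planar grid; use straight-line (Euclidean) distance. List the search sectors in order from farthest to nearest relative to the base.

Distances from the base:
B x=-60.44, y=-49.80: 84.0 km
A x=-44.03, y=17.73: 42.3 km
D x=16.06, y=-12.10: 29.3 km
E x=-11.36, y=27.94: 19.4 km
C x=-1.73, y=29.13: 18.3 km

B, A, D, E, C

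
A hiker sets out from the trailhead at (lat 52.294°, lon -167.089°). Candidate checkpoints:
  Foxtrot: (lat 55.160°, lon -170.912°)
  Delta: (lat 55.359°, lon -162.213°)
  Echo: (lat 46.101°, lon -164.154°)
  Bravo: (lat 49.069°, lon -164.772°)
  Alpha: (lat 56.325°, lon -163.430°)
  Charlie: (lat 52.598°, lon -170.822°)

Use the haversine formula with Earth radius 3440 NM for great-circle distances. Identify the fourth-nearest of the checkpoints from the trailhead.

Delta

Distance to each, sorted:
Charlie: 137.8 NM
Bravo: 212.7 NM
Foxtrot: 219.1 NM
Delta: 252.3 NM
Alpha: 273.8 NM
Echo: 389.2 NM
The fourth-nearest is Delta at 252.3 NM.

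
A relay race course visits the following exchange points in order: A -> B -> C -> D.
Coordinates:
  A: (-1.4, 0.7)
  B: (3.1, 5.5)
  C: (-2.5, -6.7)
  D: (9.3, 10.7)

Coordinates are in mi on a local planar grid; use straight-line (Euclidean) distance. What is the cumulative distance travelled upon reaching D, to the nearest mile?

Leg distances:
A→B: 6.6 mi  (cumulative 6.6 mi)
B→C: 13.4 mi  (cumulative 20.0 mi)
C→D: 21.0 mi  (cumulative 41.0 mi)
Cumulative distance at D ≈ 41 mi.

41 mi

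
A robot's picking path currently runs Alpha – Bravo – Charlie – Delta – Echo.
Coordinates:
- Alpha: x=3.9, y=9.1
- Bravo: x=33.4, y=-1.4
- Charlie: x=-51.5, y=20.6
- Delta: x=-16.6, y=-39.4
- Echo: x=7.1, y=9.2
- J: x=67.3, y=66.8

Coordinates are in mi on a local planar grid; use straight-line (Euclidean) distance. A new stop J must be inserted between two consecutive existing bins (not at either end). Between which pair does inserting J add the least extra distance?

between Bravo and Charlie

Added distance for inserting J between each consecutive pair:
Alpha–Bravo: 130.6 mi
Bravo–Charlie: 115.9 mi
Charlie–Delta: 193.4 mi
Delta–Echo: 164.6 mi
Smallest added distance is 115.9 mi, inserting between Bravo and Charlie.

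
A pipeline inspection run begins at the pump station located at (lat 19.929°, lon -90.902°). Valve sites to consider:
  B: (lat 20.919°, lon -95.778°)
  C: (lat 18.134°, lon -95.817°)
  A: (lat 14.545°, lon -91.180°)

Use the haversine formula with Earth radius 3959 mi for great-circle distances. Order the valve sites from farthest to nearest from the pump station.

A, C, B

Distance from the pump station at (lat 19.929°, lon -90.902°) to each:
A (lat 14.545°, lon -91.180°): 372.5 mi
C (lat 18.134°, lon -95.817°): 344.1 mi
B (lat 20.919°, lon -95.778°): 323.0 mi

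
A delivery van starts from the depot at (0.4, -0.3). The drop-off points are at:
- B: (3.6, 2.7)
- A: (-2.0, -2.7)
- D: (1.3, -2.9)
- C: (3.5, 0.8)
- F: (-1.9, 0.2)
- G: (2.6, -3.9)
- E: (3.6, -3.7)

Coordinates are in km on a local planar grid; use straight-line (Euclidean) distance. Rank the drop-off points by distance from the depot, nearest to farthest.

F, D, C, A, G, B, E

Computing each straight-line distance from (0.4, -0.3):
F (-1.9, 0.2): 2.4 km
D (1.3, -2.9): 2.8 km
C (3.5, 0.8): 3.3 km
A (-2.0, -2.7): 3.4 km
G (2.6, -3.9): 4.2 km
B (3.6, 2.7): 4.4 km
E (3.6, -3.7): 4.7 km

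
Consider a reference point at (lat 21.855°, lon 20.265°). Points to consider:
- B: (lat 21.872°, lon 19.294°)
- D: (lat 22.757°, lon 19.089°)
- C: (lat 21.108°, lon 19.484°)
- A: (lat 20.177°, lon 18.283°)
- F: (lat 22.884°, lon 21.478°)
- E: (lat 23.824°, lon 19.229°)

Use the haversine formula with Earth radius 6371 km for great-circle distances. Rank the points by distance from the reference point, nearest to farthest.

Distance from the reference point at (lat 21.855°, lon 20.265°) to each:
B (lat 21.872°, lon 19.294°): 100.2 km
C (lat 21.108°, lon 19.484°): 115.9 km
D (lat 22.757°, lon 19.089°): 157.1 km
F (lat 22.884°, lon 21.478°): 169.3 km
E (lat 23.824°, lon 19.229°): 243.3 km
A (lat 20.177°, lon 18.283°): 277.7 km

B, C, D, F, E, A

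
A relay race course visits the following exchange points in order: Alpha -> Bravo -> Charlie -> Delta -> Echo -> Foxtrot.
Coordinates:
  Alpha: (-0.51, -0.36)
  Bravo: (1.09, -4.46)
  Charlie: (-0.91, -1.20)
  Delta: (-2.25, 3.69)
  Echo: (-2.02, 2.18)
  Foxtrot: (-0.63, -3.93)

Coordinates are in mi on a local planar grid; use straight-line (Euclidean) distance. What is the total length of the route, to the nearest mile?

Leg distances:
Alpha→Bravo: 4.4 mi  (cumulative 4.4 mi)
Bravo→Charlie: 3.8 mi  (cumulative 8.2 mi)
Charlie→Delta: 5.1 mi  (cumulative 13.3 mi)
Delta→Echo: 1.5 mi  (cumulative 14.8 mi)
Echo→Foxtrot: 6.3 mi  (cumulative 21.1 mi)
Total route length ≈ 21 mi.

21 mi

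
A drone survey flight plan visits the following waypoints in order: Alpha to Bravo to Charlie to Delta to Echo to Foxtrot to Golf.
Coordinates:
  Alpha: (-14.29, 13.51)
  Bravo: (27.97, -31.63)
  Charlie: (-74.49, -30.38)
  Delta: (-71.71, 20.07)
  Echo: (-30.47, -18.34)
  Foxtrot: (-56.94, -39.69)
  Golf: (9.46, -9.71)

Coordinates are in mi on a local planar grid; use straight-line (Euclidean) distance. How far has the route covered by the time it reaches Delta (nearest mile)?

215 mi

Leg distances:
Alpha→Bravo: 61.8 mi  (cumulative 61.8 mi)
Bravo→Charlie: 102.5 mi  (cumulative 164.3 mi)
Charlie→Delta: 50.5 mi  (cumulative 214.8 mi)
Cumulative distance at Delta ≈ 215 mi.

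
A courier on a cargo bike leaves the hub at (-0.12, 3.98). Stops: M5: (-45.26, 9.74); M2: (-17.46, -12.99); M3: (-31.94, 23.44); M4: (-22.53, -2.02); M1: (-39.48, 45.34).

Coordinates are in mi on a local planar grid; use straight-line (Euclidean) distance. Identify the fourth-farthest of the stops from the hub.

M2

Distances from the hub ((-0.12, 3.98)):
M1: 57.1 mi
M5: 45.5 mi
M3: 37.3 mi
M2: 24.3 mi
M4: 23.2 mi
The fourth-farthest is M2 at 24.3 mi.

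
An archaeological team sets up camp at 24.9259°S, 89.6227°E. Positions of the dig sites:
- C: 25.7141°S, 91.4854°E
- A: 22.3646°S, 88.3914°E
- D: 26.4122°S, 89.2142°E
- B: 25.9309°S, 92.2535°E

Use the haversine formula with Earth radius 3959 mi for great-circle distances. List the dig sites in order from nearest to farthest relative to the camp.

D, C, B, A

Computing each great-circle distance from 24.9259°S, 89.6227°E:
D 26.4122°S, 89.2142°E: 105.8 mi
C 25.7141°S, 91.4854°E: 128.5 mi
B 25.9309°S, 92.2535°E: 178.2 mi
A 22.3646°S, 88.3914°E: 193.4 mi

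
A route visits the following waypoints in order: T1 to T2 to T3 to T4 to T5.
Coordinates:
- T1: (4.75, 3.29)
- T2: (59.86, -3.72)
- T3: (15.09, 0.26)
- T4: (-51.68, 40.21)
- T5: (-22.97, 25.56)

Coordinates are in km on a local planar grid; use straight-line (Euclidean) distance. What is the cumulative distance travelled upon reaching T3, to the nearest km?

101 km

Leg distances:
T1→T2: 55.6 km  (cumulative 55.6 km)
T2→T3: 44.9 km  (cumulative 100.5 km)
Cumulative distance at T3 ≈ 101 km.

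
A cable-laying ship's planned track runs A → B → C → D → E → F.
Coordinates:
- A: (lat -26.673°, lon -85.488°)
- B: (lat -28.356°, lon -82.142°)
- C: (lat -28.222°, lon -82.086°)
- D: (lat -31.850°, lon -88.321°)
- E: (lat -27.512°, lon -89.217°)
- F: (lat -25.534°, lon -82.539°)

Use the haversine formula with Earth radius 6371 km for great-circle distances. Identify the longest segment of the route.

C–D

Leg distances:
A→B: 379.3 km
B→C: 15.9 km
C→D: 722.9 km
D→E: 490.1 km
E→F: 699.7 km
The longest leg is C–D at 722.9 km.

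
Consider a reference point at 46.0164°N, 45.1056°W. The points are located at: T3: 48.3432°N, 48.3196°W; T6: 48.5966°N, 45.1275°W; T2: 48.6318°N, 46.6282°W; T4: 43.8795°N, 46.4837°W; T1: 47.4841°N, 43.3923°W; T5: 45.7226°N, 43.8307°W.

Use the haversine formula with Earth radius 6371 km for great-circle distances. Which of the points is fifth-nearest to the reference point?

Distances from the reference point (46.0164°N, 45.1056°W):
T5: 104.0 km
T1: 209.0 km
T4: 261.2 km
T6: 286.9 km
T2: 312.6 km
T3: 354.8 km
The fifth-nearest is T2 at 312.6 km.

T2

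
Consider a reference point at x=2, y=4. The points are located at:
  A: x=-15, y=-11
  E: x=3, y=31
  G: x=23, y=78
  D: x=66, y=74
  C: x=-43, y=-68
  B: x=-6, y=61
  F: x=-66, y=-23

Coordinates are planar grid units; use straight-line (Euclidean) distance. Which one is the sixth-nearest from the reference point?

Distance to each, sorted:
A: 22.7
E: 27.0
B: 57.6
F: 73.2
G: 76.9
C: 84.9
D: 94.8
The sixth-nearest is C at 84.9.

C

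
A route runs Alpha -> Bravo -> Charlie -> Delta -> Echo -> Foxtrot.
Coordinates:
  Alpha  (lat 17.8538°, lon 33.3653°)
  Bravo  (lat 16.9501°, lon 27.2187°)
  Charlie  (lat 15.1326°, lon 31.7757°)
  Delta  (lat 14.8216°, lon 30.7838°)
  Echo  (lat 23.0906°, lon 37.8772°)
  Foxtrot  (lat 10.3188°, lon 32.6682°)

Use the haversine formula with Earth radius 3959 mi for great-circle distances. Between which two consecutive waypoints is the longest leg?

Leg distances:
Alpha→Bravo: 410.0 mi
Bravo→Charlie: 327.6 mi
Charlie→Delta: 69.6 mi
Delta→Echo: 735.4 mi
Echo→Foxtrot: 947.1 mi
The longest leg is Echo–Foxtrot at 947.1 mi.

Echo–Foxtrot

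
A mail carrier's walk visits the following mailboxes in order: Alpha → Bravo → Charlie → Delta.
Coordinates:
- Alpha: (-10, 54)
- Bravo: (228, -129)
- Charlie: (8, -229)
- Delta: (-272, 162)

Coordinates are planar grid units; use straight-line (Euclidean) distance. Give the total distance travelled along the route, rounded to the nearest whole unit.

1023

Leg distances:
Alpha→Bravo: 300.2  (cumulative 300.2)
Bravo→Charlie: 241.7  (cumulative 541.9)
Charlie→Delta: 480.9  (cumulative 1022.8)
Total route length ≈ 1023.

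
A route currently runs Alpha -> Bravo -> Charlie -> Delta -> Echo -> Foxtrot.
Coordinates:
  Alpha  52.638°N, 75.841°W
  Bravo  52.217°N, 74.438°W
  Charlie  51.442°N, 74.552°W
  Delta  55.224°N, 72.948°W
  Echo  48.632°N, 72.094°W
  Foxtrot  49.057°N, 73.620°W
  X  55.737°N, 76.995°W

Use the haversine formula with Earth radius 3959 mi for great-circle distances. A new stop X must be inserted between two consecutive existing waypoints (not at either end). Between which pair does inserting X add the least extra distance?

Added distance for inserting X between each consecutive pair:
Alpha–Bravo: 417.7 mi
Bravo–Charlie: 523.9 mi
Charlie–Delta: 206.0 mi
Delta–Echo: 238.1 mi
Echo–Foxtrot: 940.2 mi
Smallest added distance is 206.0 mi, inserting between Charlie and Delta.

between Charlie and Delta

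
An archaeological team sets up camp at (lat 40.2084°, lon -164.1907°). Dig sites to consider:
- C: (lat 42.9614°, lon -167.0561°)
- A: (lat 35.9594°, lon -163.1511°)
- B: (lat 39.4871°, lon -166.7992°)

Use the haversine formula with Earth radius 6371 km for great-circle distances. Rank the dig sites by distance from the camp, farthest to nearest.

Distance from the camp at (lat 40.2084°, lon -164.1907°) to each:
A (lat 35.9594°, lon -163.1511°): 481.1 km
C (lat 42.9614°, lon -167.0561°): 387.9 km
B (lat 39.4871°, lon -166.7992°): 236.7 km

A, C, B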